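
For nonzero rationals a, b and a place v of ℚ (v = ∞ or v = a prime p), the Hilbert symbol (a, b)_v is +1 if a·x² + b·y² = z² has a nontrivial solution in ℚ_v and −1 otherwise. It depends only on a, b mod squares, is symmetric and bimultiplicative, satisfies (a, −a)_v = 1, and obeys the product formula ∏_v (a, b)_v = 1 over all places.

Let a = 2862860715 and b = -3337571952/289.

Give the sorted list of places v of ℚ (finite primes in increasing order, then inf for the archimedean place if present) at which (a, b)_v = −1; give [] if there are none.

Mod squares: a ≡ 715, b ≡ -286143. Check v ∈ {∞, 2, 3, 5, 11, 13, 17, 23, 29}.
v=23: a=23^2·(≡4), b=23^1·(≡4) mod 23; (4|23)=+1, (4|23)=+1; (−1)^{2·1·11}·(+1)^1·(+1)^2 = +1.
v=5: a=5^1·(≡3), b=5^0·(≡2) mod 5; (3|5)=-1, (2|5)=-1; (−1)^{1·0·2}·(-1)^0·(-1)^1 = -1.
v=∞: 715 > 0 and -286143 < 0  ⇒  (a,b)_∞ = +1.
v=13: a=13^1·(≡3), b=13^1·(≡11) mod 13; (3|13)=+1, (11|13)=-1; (−1)^{1·1·6}·(+1)^1·(-1)^1 = -1.
v=2: v_2(a)=0, v_2(b)=4; units ≡ 3, 1 (mod 8); ε·ε+αω+βω = 1·0+0·0+4·1 ≡ 0  ⇒  (a,b)_2 = +1.
v=11: a=11^1·(≡10), b=11^1·(≡10) mod 11; (10|11)=-1, (10|11)=-1; (−1)^{1·1·5}·(-1)^1·(-1)^1 = -1.
v=29: a=29^2·(≡8), b=29^1·(≡13) mod 29; (8|29)=-1, (13|29)=+1; (−1)^{2·1·14}·(-1)^1·(+1)^2 = -1.
v=17: a=17^0·(≡8), b=17^-2·(≡2) mod 17; (8|17)=+1, (2|17)=+1; (−1)^{0·-2·8}·(+1)^-2·(+1)^0 = +1.
v=3: a=3^2·(≡1), b=3^7·(≡1) mod 3; (1|3)=+1, (1|3)=+1; (−1)^{2·7·1}·(+1)^7·(+1)^2 = +1.
Ram(715, -286143) = {5, 11, 13, 29}; no ℚ_5-point on the conic.

[5, 11, 13, 29]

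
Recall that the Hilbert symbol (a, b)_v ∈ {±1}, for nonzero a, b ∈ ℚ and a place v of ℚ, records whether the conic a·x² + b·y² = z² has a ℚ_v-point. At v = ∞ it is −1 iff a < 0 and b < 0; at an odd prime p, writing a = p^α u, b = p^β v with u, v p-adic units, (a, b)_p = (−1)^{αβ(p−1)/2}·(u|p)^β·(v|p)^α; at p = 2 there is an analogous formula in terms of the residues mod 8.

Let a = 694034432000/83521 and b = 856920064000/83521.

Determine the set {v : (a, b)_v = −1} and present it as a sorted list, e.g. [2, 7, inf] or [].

Mod squares: a ≡ 8645, b ≡ 17290. Check v ∈ {∞, 2, 5, 7, 11, 13, 17, 19}.
v=5: a=5^3·(≡1), b=5^3·(≡2) mod 5; (1|5)=+1, (2|5)=-1; (−1)^{3·3·2}·(+1)^3·(-1)^3 = -1.
v=13: a=13^1·(≡2), b=13^1·(≡3) mod 13; (2|13)=-1, (3|13)=+1; (−1)^{1·1·6}·(-1)^1·(+1)^1 = -1.
v=19: a=19^1·(≡15), b=19^1·(≡16) mod 19; (15|19)=-1, (16|19)=+1; (−1)^{1·1·9}·(-1)^1·(+1)^1 = +1.
v=11: a=11^0·(≡7), b=11^2·(≡4) mod 11; (7|11)=-1, (4|11)=+1; (−1)^{0·2·5}·(-1)^2·(+1)^0 = +1.
v=2: v_2(a)=16, v_2(b)=15; units ≡ 5, 5 (mod 8); ε·ε+αω+βω = 0·0+16·1+15·1 ≡ 1  ⇒  (a,b)_2 = -1.
v=∞: 8645 > 0 and 17290 > 0  ⇒  (a,b)_∞ = +1.
v=17: a=17^-4·(≡9), b=17^-4·(≡4) mod 17; (9|17)=+1, (4|17)=+1; (−1)^{-4·-4·8}·(+1)^-4·(+1)^-4 = +1.
v=7: a=7^3·(≡6), b=7^1·(≡6) mod 7; (6|7)=-1, (6|7)=-1; (−1)^{3·1·3}·(-1)^1·(-1)^3 = -1.
Ram(8645, 17290) = {2, 5, 7, 13}; no ℚ_2-point on the conic.

[2, 5, 7, 13]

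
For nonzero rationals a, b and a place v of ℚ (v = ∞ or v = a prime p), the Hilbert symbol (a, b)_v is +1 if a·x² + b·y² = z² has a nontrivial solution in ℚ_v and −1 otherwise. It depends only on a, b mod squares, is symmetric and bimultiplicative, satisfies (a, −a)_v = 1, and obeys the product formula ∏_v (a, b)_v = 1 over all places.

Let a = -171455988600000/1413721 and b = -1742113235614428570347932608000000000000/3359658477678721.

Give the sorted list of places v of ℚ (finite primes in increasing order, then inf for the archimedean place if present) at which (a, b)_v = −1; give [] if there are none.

[5, 19, 23, inf]

Mod squares: a ≡ -1235, b ≡ -23. Check v ∈ {∞, 2, 3, 5, 13, 19, 23, 29, 41, 47}.
v=19: a=19^1·(≡16), b=19^2·(≡10) mod 19; (16|19)=+1, (10|19)=-1; (−1)^{1·2·9}·(+1)^2·(-1)^1 = -1.
v=23: a=23^2·(≡19), b=23^5·(≡15) mod 23; (19|23)=-1, (15|23)=-1; (−1)^{2·5·11}·(-1)^5·(-1)^2 = -1.
v=29: a=29^-2·(≡15), b=29^-4·(≡24) mod 29; (15|29)=-1, (24|29)=+1; (−1)^{-2·-4·14}·(-1)^-4·(+1)^-2 = +1.
v=2: v_2(a)=6, v_2(b)=18; units ≡ 5, 1 (mod 8); ε·ε+αω+βω = 0·0+6·0+18·1 ≡ 0  ⇒  (a,b)_2 = +1.
v=3: a=3^8·(≡1), b=3^22·(≡1) mod 3; (1|3)=+1, (1|3)=+1; (−1)^{8·22·1}·(+1)^22·(+1)^8 = +1.
v=∞: -1235 < 0 and -23 < 0  ⇒  (a,b)_∞ = -1.
v=13: a=13^1·(≡9), b=13^2·(≡1) mod 13; (9|13)=+1, (1|13)=+1; (−1)^{1·2·6}·(+1)^2·(+1)^1 = +1.
v=41: a=41^-2·(≡16), b=41^-6·(≡23) mod 41; (16|41)=+1, (23|41)=+1; (−1)^{-2·-6·20}·(+1)^-6·(+1)^-2 = +1.
v=47: a=47^0·(≡7), b=47^2·(≡17) mod 47; (7|47)=+1, (17|47)=+1; (−1)^{0·2·23}·(+1)^2·(+1)^0 = +1.
v=5: a=5^5·(≡3), b=5^12·(≡2) mod 5; (3|5)=-1, (2|5)=-1; (−1)^{5·12·2}·(-1)^12·(-1)^5 = -1.
|Ram(-1235, -23)| = 4, even; anisotropic at {5, 19, 23, ∞}.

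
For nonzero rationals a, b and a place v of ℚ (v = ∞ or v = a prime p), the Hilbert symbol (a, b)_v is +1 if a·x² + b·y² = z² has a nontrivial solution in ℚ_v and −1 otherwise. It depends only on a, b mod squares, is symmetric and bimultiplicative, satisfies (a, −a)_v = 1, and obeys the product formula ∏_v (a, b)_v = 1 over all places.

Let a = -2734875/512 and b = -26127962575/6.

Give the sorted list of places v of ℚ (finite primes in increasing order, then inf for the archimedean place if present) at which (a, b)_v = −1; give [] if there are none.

[3, 5, 13, 17, 19, inf]

Mod squares: a ≡ -24310, b ≡ -1482. Check v ∈ {∞, 2, 3, 5, 11, 13, 17, 19}.
v=3: a=3^2·(≡2), b=3^-1·(≡1) mod 3; (2|3)=-1, (1|3)=+1; (−1)^{2·-1·1}·(-1)^-1·(+1)^2 = -1.
v=∞: -24310 < 0 and -1482 < 0  ⇒  (a,b)_∞ = -1.
v=17: a=17^1·(≡15), b=17^2·(≡3) mod 17; (15|17)=+1, (3|17)=-1; (−1)^{1·2·8}·(+1)^2·(-1)^1 = -1.
v=2: v_2(a)=-9, v_2(b)=-1; units ≡ 5, 3 (mod 8); ε·ε+αω+βω = 0·1+-9·1+-1·1 ≡ 0  ⇒  (a,b)_2 = +1.
v=13: a=13^1·(≡6), b=13^1·(≡9) mod 13; (6|13)=-1, (9|13)=+1; (−1)^{1·1·6}·(-1)^1·(+1)^1 = -1.
v=5: a=5^3·(≡3), b=5^2·(≡2) mod 5; (3|5)=-1, (2|5)=-1; (−1)^{3·2·2}·(-1)^2·(-1)^3 = -1.
v=19: a=19^0·(≡15), b=19^1·(≡17) mod 19; (15|19)=-1, (17|19)=+1; (−1)^{0·1·9}·(-1)^1·(+1)^0 = -1.
v=11: a=11^1·(≡5), b=11^4·(≡9) mod 11; (5|11)=+1, (9|11)=+1; (−1)^{1·4·5}·(+1)^4·(+1)^1 = +1.
Ram(-24310, -1482) = {3, 5, 13, 17, 19, ∞}; no ℚ_3-point on the conic.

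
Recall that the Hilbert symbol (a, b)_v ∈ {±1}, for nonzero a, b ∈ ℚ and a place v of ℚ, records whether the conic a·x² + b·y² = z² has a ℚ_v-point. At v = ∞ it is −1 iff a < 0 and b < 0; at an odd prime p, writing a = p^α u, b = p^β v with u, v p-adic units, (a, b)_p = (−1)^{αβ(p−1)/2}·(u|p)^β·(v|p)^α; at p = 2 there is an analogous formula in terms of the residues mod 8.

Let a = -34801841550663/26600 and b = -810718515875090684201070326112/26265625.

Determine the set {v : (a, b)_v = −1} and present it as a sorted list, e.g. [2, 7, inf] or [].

(a, b) ≡ (-1442518, -44022) mod (ℚ^×)²; places V = {2, 3, 5, 7, 11, 17, 19, 23, 29, 41, 43, ∞}.
(a,b)_2: α=-3, β=5; u≡5, v≡5 (mod 8); ε(u)ε(v)=0·0, αω(v)=-3·1, βω(u)=5·1; sum ≡ 0  ⇒  +1.
(a,b)_19: α=-1, u≡8; β=2, v≡16 (mod 19); (8|19)=-1, (16|19)=+1; sign (−1)^0·-1^2·+1^-1 = +1.
(a,b)_23: α=2, u≡11; β=5, v≡2 (mod 23); (11|23)=-1, (2|23)=+1; sign (−1)^0·-1^5·+1^2 = -1.
(a,b)_3: α=8, u≡2; β=19, v≡2 (mod 3); (2|3)=-1, (2|3)=-1; sign (−1)^0·-1^19·-1^8 = -1.
(a,b)_29: α=1, u≡28; β=3, v≡12 (mod 29); (28|29)=+1, (12|29)=-1; sign (−1)^0·+1^3·-1^1 = -1.
(a,b)_41: α=0, u≡26; β=-2, v≡15 (mod 41); (26|41)=-1, (15|41)=-1; sign (−1)^0·-1^-2·-1^0 = +1.
(a,b)_11: α=1, u≡5; β=3, v≡7 (mod 11); (5|11)=+1, (7|11)=-1; sign (−1)^1·+1^3·-1^1 = +1.
(a,b)_∞: sgn(-1442518)=−, sgn(-44022)=−, so -1.
(a,b)_5: α=-2, u≡3; β=-6, v≡3 (mod 5); (3|5)=-1, (3|5)=-1; sign (−1)^0·-1^-6·-1^-2 = +1.
(a,b)_17: α=1, u≡14; β=2, v≡1 (mod 17); (14|17)=-1, (1|17)=+1; sign (−1)^0·-1^2·+1^1 = +1.
(a,b)_7: α=-1, u≡5; β=0, v≡1 (mod 7); (5|7)=-1, (1|7)=+1; sign (−1)^0·-1^0·+1^-1 = +1.
(a,b)_43: α=2, u≡2; β=0, v≡1 (mod 43); (2|43)=-1, (1|43)=+1; sign (−1)^0·-1^0·+1^2 = +1.
|Ram(-1442518, -44022)| = 4, even; anisotropic at {3, 23, 29, ∞}.

[3, 23, 29, inf]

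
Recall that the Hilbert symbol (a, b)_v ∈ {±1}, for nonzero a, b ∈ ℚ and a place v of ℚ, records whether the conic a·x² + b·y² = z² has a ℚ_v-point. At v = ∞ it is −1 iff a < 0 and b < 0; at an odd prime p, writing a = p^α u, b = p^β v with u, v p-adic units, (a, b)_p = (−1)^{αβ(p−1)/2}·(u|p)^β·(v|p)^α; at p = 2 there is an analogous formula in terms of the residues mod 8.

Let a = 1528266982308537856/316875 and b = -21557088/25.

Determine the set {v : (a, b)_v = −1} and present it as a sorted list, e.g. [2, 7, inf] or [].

[2, 37]

(a, b) ≡ (26418, -518) mod (ℚ^×)²; places V = {2, 3, 5, 7, 11, 13, 17, 37, ∞}.
(a,b)_2: α=9, β=5; u≡1, v≡5 (mod 8); ε(u)ε(v)=0·0, αω(v)=9·1, βω(u)=5·0; sum ≡ 1  ⇒  -1.
(a,b)_17: α=5, u≡10; β=2, v≡9 (mod 17); (10|17)=-1, (9|17)=+1; sign (−1)^0·-1^2·+1^5 = +1.
(a,b)_13: α=-2, u≡7; β=0, v≡7 (mod 13); (7|13)=-1, (7|13)=-1; sign (−1)^0·-1^0·-1^-2 = +1.
(a,b)_∞: sgn(26418)=+, sgn(-518)=−, so +1.
(a,b)_37: α=3, u≡10; β=1, v≡8 (mod 37); (10|37)=+1, (8|37)=-1; sign (−1)^0·+1^1·-1^3 = -1.
(a,b)_3: α=-1, u≡1; β=2, v≡1 (mod 3); (1|3)=+1, (1|3)=+1; sign (−1)^0·+1^2·+1^-1 = +1.
(a,b)_7: α=3, u≡4; β=1, v≡6 (mod 7); (4|7)=+1, (6|7)=-1; sign (−1)^1·+1^1·-1^3 = +1.
(a,b)_11: α=2, u≡10; β=0, v≡10 (mod 11); (10|11)=-1, (10|11)=-1; sign (−1)^0·-1^0·-1^2 = +1.
(a,b)_5: α=-4, u≡3; β=-2, v≡2 (mod 5); (3|5)=-1, (2|5)=-1; sign (−1)^0·-1^-2·-1^-4 = +1.
|Ram(26418, -518)| = 2, even; anisotropic at {2, 37}.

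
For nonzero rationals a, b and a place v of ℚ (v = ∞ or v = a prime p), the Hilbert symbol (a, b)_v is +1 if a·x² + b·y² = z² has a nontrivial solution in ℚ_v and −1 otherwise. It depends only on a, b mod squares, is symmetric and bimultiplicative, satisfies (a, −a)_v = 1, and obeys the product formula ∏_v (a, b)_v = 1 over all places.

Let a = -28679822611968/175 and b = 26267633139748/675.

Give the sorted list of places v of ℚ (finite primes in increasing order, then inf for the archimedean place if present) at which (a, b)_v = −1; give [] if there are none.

Mod squares: a ≡ -572837034, b ≡ 703731. Check v ∈ {∞, 2, 3, 5, 7, 11, 13, 23, 31, 37, 47}.
v=37: a=37^3·(≡18), b=37^2·(≡16) mod 37; (18|37)=-1, (16|37)=+1; (−1)^{3·2·18}·(-1)^2·(+1)^3 = +1.
v=31: a=31^1·(≡6), b=31^1·(≡19) mod 31; (6|31)=-1, (19|31)=+1; (−1)^{1·1·15}·(-1)^1·(+1)^1 = +1.
v=47: a=47^1·(≡4), b=47^1·(≡37) mod 47; (4|47)=+1, (37|47)=+1; (−1)^{1·1·23}·(+1)^1·(+1)^1 = -1.
v=23: a=23^1·(≡13), b=23^1·(≡5) mod 23; (13|23)=+1, (5|23)=-1; (−1)^{1·1·11}·(+1)^1·(-1)^1 = +1.
v=13: a=13^0·(≡3), b=13^2·(≡5) mod 13; (3|13)=+1, (5|13)=-1; (−1)^{0·2·6}·(+1)^2·(-1)^0 = +1.
v=5: a=5^-2·(≡1), b=5^-2·(≡4) mod 5; (1|5)=+1, (4|5)=+1; (−1)^{-2·-2·2}·(+1)^-2·(+1)^-2 = +1.
v=2: v_2(a)=9, v_2(b)=2; units ≡ 3, 3 (mod 8); ε·ε+αω+βω = 1·1+9·1+2·1 ≡ 0  ⇒  (a,b)_2 = +1.
v=∞: -572837034 < 0 and 703731 > 0  ⇒  (a,b)_∞ = +1.
v=7: a=7^-1·(≡1), b=7^1·(≡5) mod 7; (1|7)=+1, (5|7)=-1; (−1)^{-1·1·3}·(+1)^1·(-1)^-1 = +1.
v=3: a=3^1·(≡2), b=3^-3·(≡1) mod 3; (2|3)=-1, (1|3)=+1; (−1)^{1·-3·1}·(-1)^-3·(+1)^1 = +1.
v=11: a=11^1·(≡7), b=11^2·(≡7) mod 11; (7|11)=-1, (7|11)=-1; (−1)^{1·2·5}·(-1)^2·(-1)^1 = -1.
Ram(-572837034, 703731) = {11, 47}; no ℚ_11-point on the conic.

[11, 47]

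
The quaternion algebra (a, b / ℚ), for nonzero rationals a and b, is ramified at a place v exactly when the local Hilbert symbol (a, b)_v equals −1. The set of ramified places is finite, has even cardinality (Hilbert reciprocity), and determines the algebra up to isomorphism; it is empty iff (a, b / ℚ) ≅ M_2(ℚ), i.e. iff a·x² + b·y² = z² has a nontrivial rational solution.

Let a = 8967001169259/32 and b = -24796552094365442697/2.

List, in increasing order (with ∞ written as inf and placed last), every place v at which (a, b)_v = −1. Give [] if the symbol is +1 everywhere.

[19, 29]

(a, b) ≡ (331702, -1634) mod (ℚ^×)²; places V = {2, 3, 7, 19, 29, 43, ∞}.
(a,b)_∞: sgn(331702)=+, sgn(-1634)=−, so +1.
(a,b)_7: α=1, u≡6; β=0, v≡1 (mod 7); (6|7)=-1, (1|7)=+1; sign (−1)^0·-1^0·+1^1 = +1.
(a,b)_2: α=-5, β=-1; u≡3, v≡7 (mod 8); ε(u)ε(v)=1·1, αω(v)=-5·0, βω(u)=-1·1; sum ≡ 0  ⇒  +1.
(a,b)_43: α=3, u≡9; β=5, v≡37 (mod 43); (9|43)=+1, (37|43)=-1; sign (−1)^1·+1^5·-1^3 = +1.
(a,b)_29: α=1, u≡19; β=2, v≡8 (mod 29); (19|29)=-1, (8|29)=-1; sign (−1)^0·-1^2·-1^1 = -1.
(a,b)_19: α=3, u≡17; β=5, v≡11 (mod 19); (17|19)=+1, (11|19)=+1; sign (−1)^1·+1^5·+1^3 = -1.
(a,b)_3: α=4, u≡1; β=4, v≡1 (mod 3); (1|3)=+1, (1|3)=+1; sign (−1)^0·+1^4·+1^4 = +1.
(331702, -1634 / ℚ) ramifies at {19, 29}: a division algebra.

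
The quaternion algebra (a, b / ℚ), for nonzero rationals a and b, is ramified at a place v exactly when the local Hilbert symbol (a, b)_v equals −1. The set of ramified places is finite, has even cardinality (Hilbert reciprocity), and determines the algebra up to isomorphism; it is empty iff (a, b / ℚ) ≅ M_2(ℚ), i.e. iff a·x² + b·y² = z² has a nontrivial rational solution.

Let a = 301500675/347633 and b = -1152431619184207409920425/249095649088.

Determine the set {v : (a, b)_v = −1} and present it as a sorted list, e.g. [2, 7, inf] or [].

(a, b) ≡ (464899, -164749) mod (ℚ^×)²; places V = {2, 3, 5, 7, 11, 13, 17, 19, 23, 29, 41, ∞}.
(a,b)_∞: sgn(464899)=+, sgn(-164749)=−, so +1.
(a,b)_11: α=-2, u≡7; β=-6, v≡5 (mod 11); (7|11)=-1, (5|11)=+1; sign (−1)^0·-1^-6·+1^-2 = +1.
(a,b)_13: α=-2, u≡7; β=-3, v≡6 (mod 13); (7|13)=-1, (6|13)=-1; sign (−1)^0·-1^-3·-1^-2 = -1.
(a,b)_19: α=0, u≡16; β=1, v≡2 (mod 19); (16|19)=+1, (2|19)=-1; sign (−1)^0·+1^1·-1^0 = +1.
(a,b)_5: α=2, u≡4; β=2, v≡1 (mod 5); (4|5)=+1, (1|5)=+1; sign (−1)^0·+1^2·+1^2 = +1.
(a,b)_17: α=-1, u≡10; β=0, v≡15 (mod 17); (10|17)=-1, (15|17)=+1; sign (−1)^0·-1^0·+1^-1 = +1.
(a,b)_3: α=2, u≡1; β=10, v≡2 (mod 3); (1|3)=+1, (2|3)=-1; sign (−1)^0·+1^10·-1^2 = +1.
(a,b)_41: α=1, u≡21; β=4, v≡11 (mod 41); (21|41)=+1, (11|41)=-1; sign (−1)^0·+1^4·-1^1 = -1.
(a,b)_23: α=1, u≡20; β=3, v≡1 (mod 23); (20|23)=-1, (1|23)=+1; sign (−1)^1·-1^3·+1^1 = +1.
(a,b)_7: α=2, u≡2; β=2, v≡3 (mod 7); (2|7)=+1, (3|7)=-1; sign (−1)^0·+1^2·-1^2 = +1.
(a,b)_2: α=0, β=-6; u≡3, v≡3 (mod 8); ε(u)ε(v)=1·1, αω(v)=0·1, βω(u)=-6·1; sum ≡ 1  ⇒  -1.
(a,b)_29: α=1, u≡22; β=3, v≡26 (mod 29); (22|29)=+1, (26|29)=-1; sign (−1)^0·+1^3·-1^1 = -1.
(464899, -164749 / ℚ) ramifies at {2, 13, 29, 41}: a division algebra.

[2, 13, 29, 41]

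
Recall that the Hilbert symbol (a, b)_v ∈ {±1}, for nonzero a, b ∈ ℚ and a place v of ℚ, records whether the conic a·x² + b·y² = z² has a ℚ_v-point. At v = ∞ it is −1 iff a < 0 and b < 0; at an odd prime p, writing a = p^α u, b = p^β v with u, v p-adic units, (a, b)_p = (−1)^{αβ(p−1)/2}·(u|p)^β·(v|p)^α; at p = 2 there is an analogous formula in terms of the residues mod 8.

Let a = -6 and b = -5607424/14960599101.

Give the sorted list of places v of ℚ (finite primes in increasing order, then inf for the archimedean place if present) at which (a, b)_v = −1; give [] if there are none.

[2, inf]

(a, b) ≡ (-6, -21) mod (ℚ^×)²; places V = {2, 3, 7, 31, 37, 41, ∞}.
(a,b)_37: α=0, u≡31; β=2, v≡30 (mod 37); (31|37)=-1, (30|37)=+1; sign (−1)^0·-1^2·+1^0 = +1.
(a,b)_7: α=0, u≡1; β=-3, v≡2 (mod 7); (1|7)=+1, (2|7)=+1; sign (−1)^0·+1^-3·+1^0 = +1.
(a,b)_31: α=0, u≡25; β=-2, v≡7 (mod 31); (25|31)=+1, (7|31)=+1; sign (−1)^0·+1^-2·+1^0 = +1.
(a,b)_3: α=1, u≡1; β=-3, v≡2 (mod 3); (1|3)=+1, (2|3)=-1; sign (−1)^1·+1^-3·-1^1 = +1.
(a,b)_∞: sgn(-6)=−, sgn(-21)=−, so -1.
(a,b)_41: α=0, u≡35; β=-2, v≡33 (mod 41); (35|41)=-1, (33|41)=+1; sign (−1)^0·-1^-2·+1^0 = +1.
(a,b)_2: α=1, β=12; u≡5, v≡3 (mod 8); ε(u)ε(v)=0·1, αω(v)=1·1, βω(u)=12·1; sum ≡ 1  ⇒  -1.
Ram(-6, -21) = {2, ∞}; no ℚ_2-point on the conic.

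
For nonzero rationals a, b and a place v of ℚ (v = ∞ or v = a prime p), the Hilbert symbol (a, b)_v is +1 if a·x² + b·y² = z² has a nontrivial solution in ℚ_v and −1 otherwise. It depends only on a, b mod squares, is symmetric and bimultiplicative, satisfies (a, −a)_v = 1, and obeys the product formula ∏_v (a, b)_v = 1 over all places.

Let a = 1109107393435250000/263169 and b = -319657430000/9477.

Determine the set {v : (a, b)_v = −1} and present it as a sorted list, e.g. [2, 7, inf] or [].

Mod squares: a ≡ 29, b ≡ -432419. Check v ∈ {∞, 2, 3, 5, 11, 13, 19, 29, 31, 37}.
v=31: a=31^4·(≡17), b=31^3·(≡7) mod 31; (17|31)=-1, (7|31)=+1; (−1)^{4·3·15}·(-1)^3·(+1)^4 = -1.
v=3: a=3^-6·(≡2), b=3^-6·(≡1) mod 3; (2|3)=-1, (1|3)=+1; (−1)^{-6·-6·1}·(-1)^-6·(+1)^-6 = +1.
v=19: a=19^-2·(≡12), b=19^0·(≡15) mod 19; (12|19)=-1, (15|19)=-1; (−1)^{-2·0·9}·(-1)^0·(-1)^-2 = +1.
v=∞: 29 > 0 and -432419 < 0  ⇒  (a,b)_∞ = +1.
v=37: a=37^2·(≡14), b=37^1·(≡22) mod 37; (14|37)=-1, (22|37)=-1; (−1)^{2·1·18}·(-1)^1·(-1)^2 = -1.
v=2: v_2(a)=4, v_2(b)=4; units ≡ 5, 5 (mod 8); ε·ε+αω+βω = 0·0+4·1+4·1 ≡ 0  ⇒  (a,b)_2 = +1.
v=29: a=29^1·(≡24), b=29^1·(≡24) mod 29; (24|29)=+1, (24|29)=+1; (−1)^{1·1·14}·(+1)^1·(+1)^1 = +1.
v=11: a=11^2·(≡6), b=11^0·(≡8) mod 11; (6|11)=-1, (8|11)=-1; (−1)^{2·0·5}·(-1)^0·(-1)^2 = +1.
v=13: a=13^0·(≡9), b=13^-1·(≡1) mod 13; (9|13)=+1, (1|13)=+1; (−1)^{0·-1·6}·(+1)^-1·(+1)^0 = +1.
v=5: a=5^6·(≡4), b=5^4·(≡1) mod 5; (4|5)=+1, (1|5)=+1; (−1)^{6·4·2}·(+1)^4·(+1)^6 = +1.
(29, -432419 / ℚ) ramifies at {31, 37}: a division algebra.

[31, 37]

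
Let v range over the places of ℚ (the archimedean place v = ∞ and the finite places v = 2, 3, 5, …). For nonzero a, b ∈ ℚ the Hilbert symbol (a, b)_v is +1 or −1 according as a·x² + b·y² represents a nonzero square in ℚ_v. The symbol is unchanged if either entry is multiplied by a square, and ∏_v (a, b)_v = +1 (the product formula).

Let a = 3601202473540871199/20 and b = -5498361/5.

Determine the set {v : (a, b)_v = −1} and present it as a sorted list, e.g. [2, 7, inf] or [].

[2, 3, 11, 17]

Mod squares: a ≡ 12155, b ≡ -2805. Check v ∈ {∞, 2, 3, 5, 7, 11, 13, 17}.
v=13: a=13^1·(≡10), b=13^0·(≡3) mod 13; (10|13)=+1, (3|13)=+1; (−1)^{1·0·6}·(+1)^0·(+1)^1 = +1.
v=11: a=11^7·(≡9), b=11^3·(≡1) mod 11; (9|11)=+1, (1|11)=+1; (−1)^{7·3·5}·(+1)^3·(+1)^7 = -1.
v=2: v_2(a)=-2, v_2(b)=0; units ≡ 3, 3 (mod 8); ε·ε+αω+βω = 1·1+-2·1+0·1 ≡ 1  ⇒  (a,b)_2 = -1.
v=17: a=17^3·(≡13), b=17^1·(≡12) mod 17; (13|17)=+1, (12|17)=-1; (−1)^{3·1·8}·(+1)^1·(-1)^3 = -1.
v=∞: 12155 > 0 and -2805 < 0  ⇒  (a,b)_∞ = +1.
v=7: a=7^2·(≡5), b=7^0·(≡4) mod 7; (5|7)=-1, (4|7)=+1; (−1)^{2·0·3}·(-1)^0·(+1)^2 = +1.
v=3: a=3^10·(≡2), b=3^5·(≡1) mod 3; (2|3)=-1, (1|3)=+1; (−1)^{10·5·1}·(-1)^5·(+1)^10 = -1.
v=5: a=5^-1·(≡1), b=5^-1·(≡4) mod 5; (1|5)=+1, (4|5)=+1; (−1)^{-1·-1·2}·(+1)^-1·(+1)^-1 = +1.
Ram(12155, -2805) = {2, 3, 11, 17}; no ℚ_2-point on the conic.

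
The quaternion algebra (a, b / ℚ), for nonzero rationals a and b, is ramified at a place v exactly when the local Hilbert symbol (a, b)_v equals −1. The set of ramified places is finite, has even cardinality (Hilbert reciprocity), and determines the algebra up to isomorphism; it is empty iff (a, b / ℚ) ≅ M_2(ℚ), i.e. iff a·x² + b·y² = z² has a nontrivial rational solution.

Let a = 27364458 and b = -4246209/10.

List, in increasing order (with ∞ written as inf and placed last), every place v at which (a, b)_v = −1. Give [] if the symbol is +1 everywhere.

[5, 11]

Mod squares: a ≡ 32538, b ≡ -5610. Check v ∈ {∞, 2, 3, 5, 11, 17, 29}.
v=3: a=3^1·(≡1), b=3^3·(≡2) mod 3; (1|3)=+1, (2|3)=-1; (−1)^{1·3·1}·(+1)^3·(-1)^1 = +1.
v=2: v_2(a)=1, v_2(b)=-1; units ≡ 5, 3 (mod 8); ε·ε+αω+βω = 0·1+1·1+-1·1 ≡ 0  ⇒  (a,b)_2 = +1.
v=11: a=11^1·(≡6), b=11^1·(≡7) mod 11; (6|11)=-1, (7|11)=-1; (−1)^{1·1·5}·(-1)^1·(-1)^1 = -1.
v=5: a=5^0·(≡3), b=5^-1·(≡3) mod 5; (3|5)=-1, (3|5)=-1; (−1)^{0·-1·2}·(-1)^-1·(-1)^0 = -1.
v=17: a=17^1·(≡12), b=17^1·(≡14) mod 17; (12|17)=-1, (14|17)=-1; (−1)^{1·1·8}·(-1)^1·(-1)^1 = +1.
v=∞: 32538 > 0 and -5610 < 0  ⇒  (a,b)_∞ = +1.
v=29: a=29^3·(≡20), b=29^2·(≡20) mod 29; (20|29)=+1, (20|29)=+1; (−1)^{3·2·14}·(+1)^2·(+1)^3 = +1.
|Ram(32538, -5610)| = 2, even; anisotropic at {5, 11}.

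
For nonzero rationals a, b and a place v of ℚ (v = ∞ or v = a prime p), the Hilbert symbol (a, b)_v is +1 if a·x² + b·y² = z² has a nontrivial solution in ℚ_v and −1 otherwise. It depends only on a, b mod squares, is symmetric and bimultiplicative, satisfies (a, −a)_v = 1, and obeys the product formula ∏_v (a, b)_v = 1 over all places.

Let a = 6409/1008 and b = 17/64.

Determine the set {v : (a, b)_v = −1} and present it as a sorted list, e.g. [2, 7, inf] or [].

(a, b) ≡ (44863, 17) mod (ℚ^×)²; places V = {2, 3, 7, 13, 17, 29, ∞}.
(a,b)_∞: sgn(44863)=+, sgn(17)=+, so +1.
(a,b)_13: α=1, u≡11; β=0, v≡9 (mod 13); (11|13)=-1, (9|13)=+1; sign (−1)^0·-1^0·+1^1 = +1.
(a,b)_29: α=1, u≡14; β=0, v≡27 (mod 29); (14|29)=-1, (27|29)=-1; sign (−1)^0·-1^0·-1^1 = -1.
(a,b)_3: α=-2, u≡1; β=0, v≡2 (mod 3); (1|3)=+1, (2|3)=-1; sign (−1)^0·+1^0·-1^-2 = +1.
(a,b)_7: α=-1, u≡1; β=0, v≡3 (mod 7); (1|7)=+1, (3|7)=-1; sign (−1)^0·+1^0·-1^-1 = -1.
(a,b)_17: α=1, u≡4; β=1, v≡4 (mod 17); (4|17)=+1, (4|17)=+1; sign (−1)^0·+1^1·+1^1 = +1.
(a,b)_2: α=-4, β=-6; u≡7, v≡1 (mod 8); ε(u)ε(v)=1·0, αω(v)=-4·0, βω(u)=-6·0; sum ≡ 0  ⇒  +1.
|Ram(44863, 17)| = 2, even; anisotropic at {7, 29}.

[7, 29]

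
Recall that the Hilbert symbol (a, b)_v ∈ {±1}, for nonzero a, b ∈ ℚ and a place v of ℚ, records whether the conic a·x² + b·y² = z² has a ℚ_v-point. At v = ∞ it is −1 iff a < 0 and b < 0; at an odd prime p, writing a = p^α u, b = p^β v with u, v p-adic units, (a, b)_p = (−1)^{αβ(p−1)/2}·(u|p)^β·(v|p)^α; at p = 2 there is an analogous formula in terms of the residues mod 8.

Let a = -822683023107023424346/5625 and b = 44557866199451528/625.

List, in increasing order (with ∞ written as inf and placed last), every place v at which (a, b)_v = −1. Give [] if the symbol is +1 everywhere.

[2, 7, 11, 23]

Mod squares: a ≡ -154, b ≡ 67298. Check v ∈ {∞, 2, 3, 5, 7, 11, 13, 19, 23}.
v=7: a=7^5·(≡3), b=7^5·(≡6) mod 7; (3|7)=-1, (6|7)=-1; (−1)^{5·5·3}·(-1)^5·(-1)^5 = -1.
v=19: a=19^6·(≡5), b=19^5·(≡13) mod 19; (5|19)=+1, (13|19)=-1; (−1)^{6·5·9}·(+1)^5·(-1)^6 = +1.
v=23: a=23^4·(≡5), b=23^3·(≡20) mod 23; (5|23)=-1, (20|23)=-1; (−1)^{4·3·11}·(-1)^3·(-1)^4 = -1.
v=3: a=3^-2·(≡2), b=3^0·(≡2) mod 3; (2|3)=-1, (2|3)=-1; (−1)^{-2·0·1}·(-1)^0·(-1)^-2 = +1.
v=13: a=13^2·(≡7), b=13^0·(≡1) mod 13; (7|13)=-1, (1|13)=+1; (−1)^{2·0·6}·(-1)^0·(+1)^2 = +1.
v=11: a=11^1·(≡6), b=11^1·(≡7) mod 11; (6|11)=-1, (7|11)=-1; (−1)^{1·1·5}·(-1)^1·(-1)^1 = -1.
v=2: v_2(a)=1, v_2(b)=3; units ≡ 3, 1 (mod 8); ε·ε+αω+βω = 1·0+1·0+3·1 ≡ 1  ⇒  (a,b)_2 = -1.
v=5: a=5^-4·(≡1), b=5^-4·(≡3) mod 5; (1|5)=+1, (3|5)=-1; (−1)^{-4·-4·2}·(+1)^-4·(-1)^-4 = +1.
v=∞: -154 < 0 and 67298 > 0  ⇒  (a,b)_∞ = +1.
(-154, 67298 / ℚ) ramifies at {2, 7, 11, 23}: a division algebra.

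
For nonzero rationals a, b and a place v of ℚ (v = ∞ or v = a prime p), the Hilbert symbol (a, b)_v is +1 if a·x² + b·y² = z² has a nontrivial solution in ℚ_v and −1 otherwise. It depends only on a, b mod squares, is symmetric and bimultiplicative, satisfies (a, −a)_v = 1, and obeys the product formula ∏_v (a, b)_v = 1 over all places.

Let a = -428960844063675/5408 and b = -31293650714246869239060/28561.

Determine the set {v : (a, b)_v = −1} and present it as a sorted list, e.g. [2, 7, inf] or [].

[2, 3, 17, inf]

Mod squares: a ≡ -6, b ≡ -51765. Check v ∈ {∞, 2, 3, 5, 7, 11, 13, 17, 19, 29}.
v=19: a=19^0·(≡3), b=19^2·(≡15) mod 19; (3|19)=-1, (15|19)=-1; (−1)^{0·2·9}·(-1)^2·(-1)^0 = +1.
v=13: a=13^-2·(≡2), b=13^-4·(≡10) mod 13; (2|13)=-1, (10|13)=+1; (−1)^{-2·-4·6}·(-1)^-4·(+1)^-2 = +1.
v=17: a=17^2·(≡12), b=17^3·(≡15) mod 17; (12|17)=-1, (15|17)=+1; (−1)^{2·3·8}·(-1)^3·(+1)^2 = -1.
v=11: a=11^2·(≡9), b=11^4·(≡3) mod 11; (9|11)=+1, (3|11)=+1; (−1)^{2·4·5}·(+1)^4·(+1)^2 = +1.
v=7: a=7^4·(≡1), b=7^7·(≡1) mod 7; (1|7)=+1, (1|7)=+1; (−1)^{4·7·3}·(+1)^7·(+1)^4 = +1.
v=∞: -6 < 0 and -51765 < 0  ⇒  (a,b)_∞ = -1.
v=2: v_2(a)=-5, v_2(b)=2; units ≡ 5, 3 (mod 8); ε·ε+αω+βω = 0·1+-5·1+2·1 ≡ 1  ⇒  (a,b)_2 = -1.
v=5: a=5^2·(≡1), b=5^1·(≡3) mod 5; (1|5)=+1, (3|5)=-1; (−1)^{2·1·2}·(+1)^1·(-1)^2 = +1.
v=3: a=3^5·(≡1), b=3^1·(≡1) mod 3; (1|3)=+1, (1|3)=+1; (−1)^{5·1·1}·(+1)^1·(+1)^5 = -1.
v=29: a=29^2·(≡28), b=29^3·(≡7) mod 29; (28|29)=+1, (7|29)=+1; (−1)^{2·3·14}·(+1)^3·(+1)^2 = +1.
|Ram(-6, -51765)| = 4, even; anisotropic at {2, 3, 17, ∞}.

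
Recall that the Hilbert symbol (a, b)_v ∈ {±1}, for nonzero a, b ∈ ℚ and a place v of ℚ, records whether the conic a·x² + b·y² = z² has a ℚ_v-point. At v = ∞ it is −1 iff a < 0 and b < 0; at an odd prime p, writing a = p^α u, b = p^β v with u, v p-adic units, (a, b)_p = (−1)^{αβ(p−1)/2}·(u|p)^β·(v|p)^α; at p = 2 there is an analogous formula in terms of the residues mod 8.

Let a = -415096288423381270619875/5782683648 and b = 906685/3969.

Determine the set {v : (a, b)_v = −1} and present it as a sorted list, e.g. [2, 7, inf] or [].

Mod squares: a ≡ -31015065, b ≡ 5365. Check v ∈ {∞, 2, 3, 5, 7, 13, 17, 29, 37, 41, 47}.
v=47: a=47^1·(≡32), b=47^0·(≡25) mod 47; (32|47)=+1, (25|47)=+1; (−1)^{1·0·23}·(+1)^0·(+1)^1 = +1.
v=37: a=37^3·(≡10), b=37^1·(≡27) mod 37; (10|37)=+1, (27|37)=+1; (−1)^{3·1·18}·(+1)^1·(+1)^3 = +1.
v=3: a=3^-1·(≡2), b=3^-4·(≡1) mod 3; (2|3)=-1, (1|3)=+1; (−1)^{-1·-4·1}·(-1)^-4·(+1)^-1 = +1.
v=29: a=29^3·(≡22), b=29^1·(≡21) mod 29; (22|29)=+1, (21|29)=-1; (−1)^{3·1·14}·(+1)^1·(-1)^3 = -1.
v=2: v_2(a)=-14, v_2(b)=0; units ≡ 7, 5 (mod 8); ε·ε+αω+βω = 1·0+-14·1+0·0 ≡ 0  ⇒  (a,b)_2 = +1.
v=5: a=5^3·(≡2), b=5^1·(≡3) mod 5; (2|5)=-1, (3|5)=-1; (−1)^{3·1·2}·(-1)^1·(-1)^3 = +1.
v=∞: -31015065 < 0 and 5365 > 0  ⇒  (a,b)_∞ = +1.
v=7: a=7^-6·(≡5), b=7^-2·(≡6) mod 7; (5|7)=-1, (6|7)=-1; (−1)^{-6·-2·3}·(-1)^-2·(-1)^-6 = +1.
v=13: a=13^6·(≡4), b=13^2·(≡12) mod 13; (4|13)=+1, (12|13)=+1; (−1)^{6·2·6}·(+1)^2·(+1)^6 = +1.
v=17: a=17^2·(≡3), b=17^0·(≡3) mod 17; (3|17)=-1, (3|17)=-1; (−1)^{2·0·8}·(-1)^0·(-1)^2 = +1.
v=41: a=41^1·(≡11), b=41^0·(≡14) mod 41; (11|41)=-1, (14|41)=-1; (−1)^{1·0·20}·(-1)^0·(-1)^1 = -1.
(-31015065, 5365 / ℚ) ramifies at {29, 41}: a division algebra.

[29, 41]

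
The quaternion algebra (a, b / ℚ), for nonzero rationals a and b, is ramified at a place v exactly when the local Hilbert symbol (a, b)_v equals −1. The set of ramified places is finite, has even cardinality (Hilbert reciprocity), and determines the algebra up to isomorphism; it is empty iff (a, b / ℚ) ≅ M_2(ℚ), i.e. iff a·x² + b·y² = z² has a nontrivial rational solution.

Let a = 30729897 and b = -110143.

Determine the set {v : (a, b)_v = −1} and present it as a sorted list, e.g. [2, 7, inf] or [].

[17, 19]

(a, b) ≡ (3553, -110143) mod (ℚ^×)²; places V = {2, 3, 11, 17, 19, 31, ∞}.
(a,b)_∞: sgn(3553)=+, sgn(-110143)=−, so +1.
(a,b)_31: α=2, u≡16; β=1, v≡12 (mod 31); (16|31)=+1, (12|31)=-1; sign (−1)^0·+1^1·-1^2 = +1.
(a,b)_17: α=1, u≡14; β=1, v≡15 (mod 17); (14|17)=-1, (15|17)=+1; sign (−1)^0·-1^1·+1^1 = -1.
(a,b)_3: α=2, u≡1; β=0, v≡2 (mod 3); (1|3)=+1, (2|3)=-1; sign (−1)^0·+1^0·-1^2 = +1.
(a,b)_2: α=0, β=0; u≡1, v≡1 (mod 8); ε(u)ε(v)=0·0, αω(v)=0·0, βω(u)=0·0; sum ≡ 0  ⇒  +1.
(a,b)_11: α=1, u≡1; β=1, v≡8 (mod 11); (1|11)=+1, (8|11)=-1; sign (−1)^1·+1^1·-1^1 = +1.
(a,b)_19: α=1, u≡7; β=1, v≡17 (mod 19); (7|19)=+1, (17|19)=+1; sign (−1)^1·+1^1·+1^1 = -1.
Ram(3553, -110143) = {17, 19}; no ℚ_17-point on the conic.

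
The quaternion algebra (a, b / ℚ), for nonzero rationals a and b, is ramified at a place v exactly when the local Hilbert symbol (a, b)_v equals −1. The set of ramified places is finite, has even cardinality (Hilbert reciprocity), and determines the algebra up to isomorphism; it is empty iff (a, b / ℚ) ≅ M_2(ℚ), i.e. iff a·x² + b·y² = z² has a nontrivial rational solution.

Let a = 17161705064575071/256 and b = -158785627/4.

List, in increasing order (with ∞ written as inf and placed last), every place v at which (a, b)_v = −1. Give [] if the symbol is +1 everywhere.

[13, 17, 31, 43]

(a, b) ≡ (119, -3240523) mod (ℚ^×)²; places V = {2, 3, 7, 11, 13, 17, 31, 43, ∞}.
(a,b)_∞: sgn(119)=+, sgn(-3240523)=−, so +1.
(a,b)_17: α=1, u≡3; β=1, v≡16 (mod 17); (3|17)=-1, (16|17)=+1; sign (−1)^0·-1^1·+1^1 = -1.
(a,b)_43: α=2, u≡8; β=1, v≡27 (mod 43); (8|43)=-1, (27|43)=-1; sign (−1)^0·-1^1·-1^2 = -1.
(a,b)_3: α=4, u≡2; β=0, v≡2 (mod 3); (2|3)=-1, (2|3)=-1; sign (−1)^0·-1^0·-1^4 = +1.
(a,b)_31: α=2, u≡29; β=1, v≡11 (mod 31); (29|31)=-1, (11|31)=-1; sign (−1)^0·-1^1·-1^2 = -1.
(a,b)_11: α=2, u≡3; β=1, v≡3 (mod 11); (3|11)=+1, (3|11)=+1; sign (−1)^0·+1^1·+1^2 = +1.
(a,b)_2: α=-8, β=-2; u≡7, v≡5 (mod 8); ε(u)ε(v)=1·0, αω(v)=-8·1, βω(u)=-2·0; sum ≡ 0  ⇒  +1.
(a,b)_7: α=3, u≡5; β=2, v≡2 (mod 7); (5|7)=-1, (2|7)=+1; sign (−1)^0·-1^2·+1^3 = +1.
(a,b)_13: α=2, u≡11; β=1, v≡10 (mod 13); (11|13)=-1, (10|13)=+1; sign (−1)^0·-1^1·+1^2 = -1.
|Ram(119, -3240523)| = 4, even; anisotropic at {13, 17, 31, 43}.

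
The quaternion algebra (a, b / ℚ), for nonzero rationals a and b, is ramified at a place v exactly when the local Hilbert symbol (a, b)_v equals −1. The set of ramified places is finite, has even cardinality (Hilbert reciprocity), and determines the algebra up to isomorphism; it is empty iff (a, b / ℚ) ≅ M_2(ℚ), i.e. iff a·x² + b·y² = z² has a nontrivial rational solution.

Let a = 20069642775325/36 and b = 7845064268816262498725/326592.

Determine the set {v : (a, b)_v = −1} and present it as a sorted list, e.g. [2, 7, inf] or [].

[7, 11, 19, 41]

(a, b) ≡ (13, 1739507) mod (ℚ^×)²; places V = {2, 3, 5, 7, 11, 13, 19, 29, 41, ∞}.
(a,b)_∞: sgn(13)=+, sgn(1739507)=+, so +1.
(a,b)_13: α=1, u≡12; β=2, v≡12 (mod 13); (12|13)=+1, (12|13)=+1; sign (−1)^0·+1^2·+1^1 = +1.
(a,b)_2: α=-2, β=-6; u≡5, v≡3 (mod 8); ε(u)ε(v)=0·1, αω(v)=-2·1, βω(u)=-6·1; sum ≡ 0  ⇒  +1.
(a,b)_11: α=2, u≡7; β=5, v≡3 (mod 11); (7|11)=-1, (3|11)=+1; sign (−1)^0·-1^5·+1^2 = -1.
(a,b)_5: α=2, u≡3; β=2, v≡2 (mod 5); (3|5)=-1, (2|5)=-1; sign (−1)^0·-1^2·-1^2 = +1.
(a,b)_29: α=2, u≡23; β=3, v≡19 (mod 29); (23|29)=+1, (19|29)=-1; sign (−1)^0·+1^3·-1^2 = +1.
(a,b)_3: α=-2, u≡1; β=-6, v≡2 (mod 3); (1|3)=+1, (2|3)=-1; sign (−1)^0·+1^-6·-1^-2 = +1.
(a,b)_41: α=2, u≡13; β=3, v≡25 (mod 41); (13|41)=-1, (25|41)=+1; sign (−1)^0·-1^3·+1^2 = -1.
(a,b)_7: α=0, u≡3; β=-1, v≡1 (mod 7); (3|7)=-1, (1|7)=+1; sign (−1)^0·-1^-1·+1^0 = -1.
(a,b)_19: α=2, u≡8; β=3, v≡11 (mod 19); (8|19)=-1, (11|19)=+1; sign (−1)^0·-1^3·+1^2 = -1.
|Ram(13, 1739507)| = 4, even; anisotropic at {7, 11, 19, 41}.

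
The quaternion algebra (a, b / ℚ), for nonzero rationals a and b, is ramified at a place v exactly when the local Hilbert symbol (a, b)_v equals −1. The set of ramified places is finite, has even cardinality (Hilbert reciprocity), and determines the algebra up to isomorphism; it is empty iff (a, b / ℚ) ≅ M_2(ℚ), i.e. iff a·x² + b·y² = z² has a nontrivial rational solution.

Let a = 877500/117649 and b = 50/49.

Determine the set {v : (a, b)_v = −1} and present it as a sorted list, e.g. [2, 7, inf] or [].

[3, 13]

Mod squares: a ≡ 39, b ≡ 2. Check v ∈ {∞, 2, 3, 5, 7, 13}.
v=5: a=5^4·(≡1), b=5^2·(≡3) mod 5; (1|5)=+1, (3|5)=-1; (−1)^{4·2·2}·(+1)^2·(-1)^4 = +1.
v=7: a=7^-6·(≡1), b=7^-2·(≡1) mod 7; (1|7)=+1, (1|7)=+1; (−1)^{-6·-2·3}·(+1)^-2·(+1)^-6 = +1.
v=2: v_2(a)=2, v_2(b)=1; units ≡ 7, 1 (mod 8); ε·ε+αω+βω = 1·0+2·0+1·0 ≡ 0  ⇒  (a,b)_2 = +1.
v=13: a=13^1·(≡9), b=13^0·(≡5) mod 13; (9|13)=+1, (5|13)=-1; (−1)^{1·0·6}·(+1)^0·(-1)^1 = -1.
v=∞: 39 > 0 and 2 > 0  ⇒  (a,b)_∞ = +1.
v=3: a=3^3·(≡1), b=3^0·(≡2) mod 3; (1|3)=+1, (2|3)=-1; (−1)^{3·0·1}·(+1)^0·(-1)^3 = -1.
(39, 2 / ℚ) ramifies at {3, 13}: a division algebra.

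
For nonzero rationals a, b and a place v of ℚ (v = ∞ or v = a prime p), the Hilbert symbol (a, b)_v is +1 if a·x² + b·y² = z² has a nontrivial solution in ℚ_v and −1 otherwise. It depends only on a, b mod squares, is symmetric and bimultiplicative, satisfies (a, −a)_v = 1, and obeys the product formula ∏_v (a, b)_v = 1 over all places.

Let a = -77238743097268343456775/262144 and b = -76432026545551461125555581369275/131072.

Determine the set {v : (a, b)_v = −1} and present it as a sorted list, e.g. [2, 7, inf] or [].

Mod squares: a ≡ -14911, b ≡ -591542. Check v ∈ {∞, 2, 3, 5, 7, 13, 19, 29, 31, 37, 47}.
v=3: a=3^8·(≡2), b=3^12·(≡1) mod 3; (2|3)=-1, (1|3)=+1; (−1)^{8·12·1}·(-1)^12·(+1)^8 = +1.
v=47: a=47^2·(≡40), b=47^3·(≡23) mod 47; (40|47)=-1, (23|47)=-1; (−1)^{2·3·23}·(-1)^3·(-1)^2 = -1.
v=∞: -14911 < 0 and -591542 < 0  ⇒  (a,b)_∞ = -1.
v=2: v_2(a)=-18, v_2(b)=-17; units ≡ 1, 5 (mod 8); ε·ε+αω+βω = 0·0+-18·1+-17·0 ≡ 0  ⇒  (a,b)_2 = +1.
v=7: a=7^2·(≡3), b=7^3·(≡6) mod 7; (3|7)=-1, (6|7)=-1; (−1)^{2·3·3}·(-1)^3·(-1)^2 = -1.
v=37: a=37^1·(≡26), b=37^2·(≡31) mod 37; (26|37)=+1, (31|37)=-1; (−1)^{1·2·18}·(+1)^2·(-1)^1 = -1.
v=13: a=13^1·(≡10), b=13^2·(≡1) mod 13; (10|13)=+1, (1|13)=+1; (−1)^{1·2·6}·(+1)^2·(+1)^1 = +1.
v=29: a=29^2·(≡1), b=29^3·(≡17) mod 29; (1|29)=+1, (17|29)=-1; (−1)^{2·3·14}·(+1)^3·(-1)^2 = +1.
v=31: a=31^3·(≡3), b=31^5·(≡25) mod 31; (3|31)=-1, (25|31)=+1; (−1)^{3·5·15}·(-1)^5·(+1)^3 = +1.
v=19: a=19^2·(≡6), b=19^0·(≡5) mod 19; (6|19)=+1, (5|19)=+1; (−1)^{2·0·9}·(+1)^0·(+1)^2 = +1.
v=5: a=5^2·(≡1), b=5^2·(≡2) mod 5; (1|5)=+1, (2|5)=-1; (−1)^{2·2·2}·(+1)^2·(-1)^2 = +1.
|Ram(-14911, -591542)| = 4, even; anisotropic at {7, 37, 47, ∞}.

[7, 37, 47, inf]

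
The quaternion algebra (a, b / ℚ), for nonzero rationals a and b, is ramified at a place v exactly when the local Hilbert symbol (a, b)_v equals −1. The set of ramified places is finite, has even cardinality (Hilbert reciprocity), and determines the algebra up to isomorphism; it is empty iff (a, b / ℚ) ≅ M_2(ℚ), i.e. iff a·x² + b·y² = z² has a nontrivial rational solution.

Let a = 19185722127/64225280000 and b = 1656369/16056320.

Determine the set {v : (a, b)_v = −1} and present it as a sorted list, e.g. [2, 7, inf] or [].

(a, b) ≡ (286, 5) mod (ℚ^×)²; places V = {2, 3, 5, 7, 11, 13, ∞}.
(a,b)_5: α=-4, u≡4; β=-1, v≡1 (mod 5); (4|5)=+1, (1|5)=+1; sign (−1)^0·+1^-1·+1^-4 = +1.
(a,b)_11: α=3, u≡9; β=2, v≡1 (mod 11); (9|11)=+1, (1|11)=+1; sign (−1)^0·+1^2·+1^3 = +1.
(a,b)_3: α=8, u≡1; β=4, v≡2 (mod 3); (1|3)=+1, (2|3)=-1; sign (−1)^0·+1^4·-1^8 = +1.
(a,b)_13: α=3, u≡10; β=2, v≡11 (mod 13); (10|13)=+1, (11|13)=-1; sign (−1)^0·+1^2·-1^3 = -1.
(a,b)_2: α=-21, β=-16; u≡7, v≡5 (mod 8); ε(u)ε(v)=1·0, αω(v)=-21·1, βω(u)=-16·0; sum ≡ 1  ⇒  -1.
(a,b)_∞: sgn(286)=+, sgn(5)=+, so +1.
(a,b)_7: α=-2, u≡6; β=-2, v≡5 (mod 7); (6|7)=-1, (5|7)=-1; sign (−1)^0·-1^-2·-1^-2 = +1.
|Ram(286, 5)| = 2, even; anisotropic at {2, 13}.

[2, 13]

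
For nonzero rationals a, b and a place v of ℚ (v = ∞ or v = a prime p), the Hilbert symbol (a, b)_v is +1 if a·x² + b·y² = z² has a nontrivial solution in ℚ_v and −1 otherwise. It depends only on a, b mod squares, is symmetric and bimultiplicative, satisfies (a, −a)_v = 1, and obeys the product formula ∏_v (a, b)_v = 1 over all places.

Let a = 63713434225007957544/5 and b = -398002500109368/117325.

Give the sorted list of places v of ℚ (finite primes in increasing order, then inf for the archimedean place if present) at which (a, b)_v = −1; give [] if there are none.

(a, b) ≡ (770, -6006) mod (ℚ^×)²; places V = {2, 3, 5, 7, 11, 13, 19, 41, ∞}.
(a,b)_3: α=6, u≡2; β=3, v≡2 (mod 3); (2|3)=-1, (2|3)=-1; sign (−1)^0·-1^3·-1^6 = -1.
(a,b)_13: α=0, u≡10; β=-1, v≡5 (mod 13); (10|13)=+1, (5|13)=-1; sign (−1)^0·+1^-1·-1^0 = +1.
(a,b)_5: α=-1, u≡4; β=-2, v≡4 (mod 5); (4|5)=+1, (4|5)=+1; sign (−1)^0·+1^-2·+1^-1 = +1.
(a,b)_7: α=9, u≡6; β=7, v≡3 (mod 7); (6|7)=-1, (3|7)=-1; sign (−1)^1·-1^7·-1^9 = -1.
(a,b)_11: α=5, u≡9; β=3, v≡4 (mod 11); (9|11)=+1, (4|11)=+1; sign (−1)^1·+1^3·+1^5 = -1.
(a,b)_19: α=0, u≡14; β=-2, v≡17 (mod 19); (14|19)=-1, (17|19)=+1; sign (−1)^0·-1^-2·+1^0 = +1.
(a,b)_∞: sgn(770)=+, sgn(-6006)=−, so +1.
(a,b)_2: α=3, β=3; u≡1, v≡5 (mod 8); ε(u)ε(v)=0·0, αω(v)=3·1, βω(u)=3·0; sum ≡ 1  ⇒  -1.
(a,b)_41: α=2, u≡37; β=2, v≡4 (mod 41); (37|41)=+1, (4|41)=+1; sign (−1)^0·+1^2·+1^2 = +1.
Ram(770, -6006) = {2, 3, 7, 11}; no ℚ_2-point on the conic.

[2, 3, 7, 11]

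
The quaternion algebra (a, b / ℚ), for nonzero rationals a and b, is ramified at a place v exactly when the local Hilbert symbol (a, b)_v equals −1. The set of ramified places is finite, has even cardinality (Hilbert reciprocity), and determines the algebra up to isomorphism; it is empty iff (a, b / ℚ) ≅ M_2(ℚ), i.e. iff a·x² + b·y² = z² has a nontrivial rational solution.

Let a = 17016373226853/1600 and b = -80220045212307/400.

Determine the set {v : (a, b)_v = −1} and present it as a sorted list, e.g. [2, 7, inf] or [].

(a, b) ≡ (437437, -17043) mod (ℚ^×)²; places V = {2, 3, 5, 7, 11, 13, 19, 23, ∞}.
(a,b)_19: α=1, u≡2; β=1, v≡3 (mod 19); (2|19)=-1, (3|19)=-1; sign (−1)^1·-1^1·-1^1 = -1.
(a,b)_2: α=-6, β=-4; u≡5, v≡5 (mod 8); ε(u)ε(v)=0·0, αω(v)=-6·1, βω(u)=-4·1; sum ≡ 0  ⇒  +1.
(a,b)_3: α=8, u≡1; β=9, v≡1 (mod 3); (1|3)=+1, (1|3)=+1; sign (−1)^0·+1^9·+1^8 = +1.
(a,b)_11: α=3, u≡10; β=4, v≡8 (mod 11); (10|11)=-1, (8|11)=-1; sign (−1)^0·-1^4·-1^3 = -1.
(a,b)_∞: sgn(437437)=+, sgn(-17043)=−, so +1.
(a,b)_7: α=3, u≡2; β=2, v≡2 (mod 7); (2|7)=+1, (2|7)=+1; sign (−1)^0·+1^2·+1^3 = +1.
(a,b)_13: α=1, u≡6; β=1, v≡2 (mod 13); (6|13)=-1, (2|13)=-1; sign (−1)^0·-1^1·-1^1 = +1.
(a,b)_5: α=-2, u≡2; β=-2, v≡3 (mod 5); (2|5)=-1, (3|5)=-1; sign (−1)^0·-1^-2·-1^-2 = +1.
(a,b)_23: α=1, u≡17; β=1, v≡8 (mod 23); (17|23)=-1, (8|23)=+1; sign (−1)^1·-1^1·+1^1 = +1.
Ram(437437, -17043) = {11, 19}; no ℚ_11-point on the conic.

[11, 19]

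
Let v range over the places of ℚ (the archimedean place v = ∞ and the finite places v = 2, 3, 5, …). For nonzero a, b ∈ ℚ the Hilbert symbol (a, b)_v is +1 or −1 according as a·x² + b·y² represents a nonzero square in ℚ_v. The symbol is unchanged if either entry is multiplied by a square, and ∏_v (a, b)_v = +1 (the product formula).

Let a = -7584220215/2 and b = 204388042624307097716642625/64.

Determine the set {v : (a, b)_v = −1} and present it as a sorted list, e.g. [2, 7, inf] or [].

Mod squares: a ≡ -1685382270, b ≡ 823745. Check v ∈ {∞, 2, 3, 5, 11, 13, 19, 23, 29, 31}.
v=19: a=19^1·(≡7), b=19^3·(≡9) mod 19; (7|19)=+1, (9|19)=+1; (−1)^{1·3·9}·(+1)^3·(+1)^1 = -1.
v=11: a=11^1·(≡6), b=11^2·(≡10) mod 11; (6|11)=-1, (10|11)=-1; (−1)^{1·2·5}·(-1)^2·(-1)^1 = -1.
v=29: a=29^1·(≡18), b=29^3·(≡11) mod 29; (18|29)=-1, (11|29)=-1; (−1)^{1·3·14}·(-1)^3·(-1)^1 = +1.
v=∞: -1685382270 < 0 and 823745 > 0  ⇒  (a,b)_∞ = +1.
v=23: a=23^1·(≡9), b=23^3·(≡6) mod 23; (9|23)=+1, (6|23)=+1; (−1)^{1·3·11}·(+1)^3·(+1)^1 = -1.
v=2: v_2(a)=-1, v_2(b)=-6; units ≡ 1, 1 (mod 8); ε·ε+αω+βω = 0·0+-1·0+-6·0 ≡ 0  ⇒  (a,b)_2 = +1.
v=5: a=5^1·(≡1), b=5^3·(≡4) mod 5; (1|5)=+1, (4|5)=+1; (−1)^{1·3·2}·(+1)^3·(+1)^1 = +1.
v=13: a=13^1·(≡2), b=13^1·(≡4) mod 13; (2|13)=-1, (4|13)=+1; (−1)^{1·1·6}·(-1)^1·(+1)^1 = -1.
v=3: a=3^3·(≡1), b=3^12·(≡2) mod 3; (1|3)=+1, (2|3)=-1; (−1)^{3·12·1}·(+1)^12·(-1)^3 = -1.
v=31: a=31^1·(≡7), b=31^2·(≡30) mod 31; (7|31)=+1, (30|31)=-1; (−1)^{1·2·15}·(+1)^2·(-1)^1 = -1.
Ram(-1685382270, 823745) = {3, 11, 13, 19, 23, 31}; no ℚ_3-point on the conic.

[3, 11, 13, 19, 23, 31]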